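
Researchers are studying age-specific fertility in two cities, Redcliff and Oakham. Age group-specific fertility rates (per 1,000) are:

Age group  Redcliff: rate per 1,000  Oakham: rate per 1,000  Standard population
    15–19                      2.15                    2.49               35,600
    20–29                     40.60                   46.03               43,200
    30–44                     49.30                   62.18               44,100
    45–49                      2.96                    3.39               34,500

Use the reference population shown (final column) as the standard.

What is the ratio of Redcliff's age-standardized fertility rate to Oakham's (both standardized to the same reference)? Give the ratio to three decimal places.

0.832

Standard total = 157,400; weights = 0.2262, 0.2745, 0.2802, 0.2192.
Redcliff: 0.2262×2.15 + 0.2745×40.60 + 0.2802×49.30 + 0.2192×2.96 = 26.0909 per 1,000.
Oakham: 0.2262×2.49 + 0.2745×46.03 + 0.2802×62.18 + 0.2192×3.39 = 31.3611 per 1,000.
Ratio = 26.0909 ÷ 31.3611 = 0.83195.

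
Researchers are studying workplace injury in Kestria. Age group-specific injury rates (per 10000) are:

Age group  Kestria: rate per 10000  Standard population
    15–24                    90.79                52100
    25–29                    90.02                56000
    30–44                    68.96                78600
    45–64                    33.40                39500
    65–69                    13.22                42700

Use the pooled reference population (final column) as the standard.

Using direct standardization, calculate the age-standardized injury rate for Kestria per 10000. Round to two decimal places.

Standard total = 268900; weights = 0.1938, 0.2083, 0.2923, 0.1469, 0.1588.
Standardized rate: 0.1938×90.79 + 0.2083×90.02 + 0.2923×68.96 + 0.1469×33.40 + 0.1588×13.22 = 63.5007 per 10000.

63.50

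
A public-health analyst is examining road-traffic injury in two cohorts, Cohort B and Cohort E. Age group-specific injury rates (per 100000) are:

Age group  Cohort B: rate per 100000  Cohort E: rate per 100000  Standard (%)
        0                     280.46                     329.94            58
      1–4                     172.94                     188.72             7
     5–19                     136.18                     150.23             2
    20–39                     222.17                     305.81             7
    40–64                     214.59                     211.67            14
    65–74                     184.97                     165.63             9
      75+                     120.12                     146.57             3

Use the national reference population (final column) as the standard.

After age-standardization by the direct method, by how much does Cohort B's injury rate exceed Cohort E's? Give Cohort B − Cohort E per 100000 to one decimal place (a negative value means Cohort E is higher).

Standard weights: 0.58, 0.07, 0.02, 0.07, 0.14, 0.09, 0.03.
Cohort B: 0.5800×280.46 + 0.0700×172.94 + 0.0200×136.18 + 0.0700×222.17 + 0.1400×214.59 + 0.0900×184.97 + 0.0300×120.12 = 243.3416 per 100000.
Cohort E: 0.5800×329.94 + 0.0700×188.72 + 0.0200×150.23 + 0.0700×305.81 + 0.1400×211.67 + 0.0900×165.63 + 0.0300×146.57 = 277.9245 per 100000.
Difference = 243.3416 − 277.9245 = -34.5829.

-34.6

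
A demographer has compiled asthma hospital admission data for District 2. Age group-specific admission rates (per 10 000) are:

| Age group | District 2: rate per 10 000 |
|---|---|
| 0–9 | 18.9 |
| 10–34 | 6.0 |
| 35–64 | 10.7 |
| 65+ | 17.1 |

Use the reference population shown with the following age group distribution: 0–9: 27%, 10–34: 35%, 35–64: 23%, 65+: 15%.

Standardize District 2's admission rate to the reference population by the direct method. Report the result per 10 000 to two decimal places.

Standard weights: 0.27, 0.35, 0.23, 0.15.
Standardized rate: 0.2700×18.9 + 0.3500×6.0 + 0.2300×10.7 + 0.1500×17.1 = 12.2290 per 10 000.

12.23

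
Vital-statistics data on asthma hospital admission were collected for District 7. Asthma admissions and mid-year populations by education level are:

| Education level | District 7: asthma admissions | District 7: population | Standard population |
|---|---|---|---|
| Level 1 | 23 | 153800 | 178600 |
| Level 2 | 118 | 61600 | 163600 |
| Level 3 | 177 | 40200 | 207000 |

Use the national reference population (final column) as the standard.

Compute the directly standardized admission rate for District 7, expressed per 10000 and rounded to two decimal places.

Education-specific rates per 10000 for District 7: 1.50, 19.16, 44.03.
Standard total = 549200; weights = 0.3252, 0.2979, 0.3769.
Standardized rate: 0.3252×1.50 + 0.2979×19.16 + 0.3769×44.03 = 22.7880 per 10000.

22.79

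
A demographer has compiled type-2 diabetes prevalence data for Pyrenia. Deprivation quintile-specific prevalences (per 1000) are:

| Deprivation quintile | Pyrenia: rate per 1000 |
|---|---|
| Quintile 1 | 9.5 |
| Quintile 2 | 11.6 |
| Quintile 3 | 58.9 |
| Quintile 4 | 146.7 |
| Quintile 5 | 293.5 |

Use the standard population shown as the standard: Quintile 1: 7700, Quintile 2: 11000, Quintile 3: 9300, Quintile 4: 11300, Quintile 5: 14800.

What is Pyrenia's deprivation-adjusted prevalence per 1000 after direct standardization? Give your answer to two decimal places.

124.77

Standard total = 54100; weights = 0.1423, 0.2033, 0.1719, 0.2089, 0.2736.
Standardized rate: 0.1423×9.5 + 0.2033×11.6 + 0.1719×58.9 + 0.2089×146.7 + 0.2736×293.5 = 124.7695 per 1000.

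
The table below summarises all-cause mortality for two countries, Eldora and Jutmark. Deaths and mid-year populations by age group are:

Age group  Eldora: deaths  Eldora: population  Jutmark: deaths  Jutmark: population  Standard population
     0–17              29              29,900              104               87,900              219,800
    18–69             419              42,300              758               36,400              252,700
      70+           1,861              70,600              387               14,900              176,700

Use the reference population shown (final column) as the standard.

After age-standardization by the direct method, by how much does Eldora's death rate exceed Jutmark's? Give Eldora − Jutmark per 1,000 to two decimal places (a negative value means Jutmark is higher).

-4.22

Age-specific rates per 1,000 for Eldora: 0.970, 9.905, 26.360.
For Jutmark: 1.183, 20.824, 25.973.
Standard total = 649,200; weights = 0.3386, 0.3892, 0.2722.
Eldora: 0.3386×0.970 + 0.3892×9.905 + 0.2722×26.360 = 11.3587 per 1,000.
Jutmark: 0.3386×1.183 + 0.3892×20.824 + 0.2722×25.973 = 15.5758 per 1,000.
Difference = 11.3587 − 15.5758 = -4.2171.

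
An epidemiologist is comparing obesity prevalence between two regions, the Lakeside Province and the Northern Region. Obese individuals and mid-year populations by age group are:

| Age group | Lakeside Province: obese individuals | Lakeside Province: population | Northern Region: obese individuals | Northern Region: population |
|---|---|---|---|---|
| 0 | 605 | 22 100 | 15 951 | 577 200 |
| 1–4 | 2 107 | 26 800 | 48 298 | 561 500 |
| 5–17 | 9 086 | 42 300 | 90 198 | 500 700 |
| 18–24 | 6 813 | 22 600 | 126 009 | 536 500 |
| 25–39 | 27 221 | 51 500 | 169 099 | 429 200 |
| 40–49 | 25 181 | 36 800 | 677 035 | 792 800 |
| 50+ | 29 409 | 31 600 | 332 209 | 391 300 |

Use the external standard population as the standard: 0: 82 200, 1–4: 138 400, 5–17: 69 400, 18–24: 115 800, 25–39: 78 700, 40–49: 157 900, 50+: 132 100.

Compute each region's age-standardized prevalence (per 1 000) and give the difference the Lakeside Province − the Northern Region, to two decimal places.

4.72

Age-specific rates per 1 000 for the Lakeside Province: 27.376, 78.619, 214.799, 301.460, 528.563, 684.266, 930.665.
For the Northern Region: 27.635, 86.016, 180.144, 234.872, 393.986, 853.980, 848.988.
Standard total = 774 500; weights = 0.1061, 0.1787, 0.0896, 0.1495, 0.1016, 0.2039, 0.1706.
The Lakeside Province: 0.1061×27.376 + 0.1787×78.619 + 0.0896×214.799 + 0.1495×301.460 + 0.1016×528.563 + 0.2039×684.266 + 0.1706×930.665 = 433.2236 per 1 000.
The Northern Region: 0.1061×27.635 + 0.1787×86.016 + 0.0896×180.144 + 0.1495×234.872 + 0.1016×393.986 + 0.2039×853.980 + 0.1706×848.988 = 428.5059 per 1 000.
Difference = 433.2236 − 428.5059 = 4.7177.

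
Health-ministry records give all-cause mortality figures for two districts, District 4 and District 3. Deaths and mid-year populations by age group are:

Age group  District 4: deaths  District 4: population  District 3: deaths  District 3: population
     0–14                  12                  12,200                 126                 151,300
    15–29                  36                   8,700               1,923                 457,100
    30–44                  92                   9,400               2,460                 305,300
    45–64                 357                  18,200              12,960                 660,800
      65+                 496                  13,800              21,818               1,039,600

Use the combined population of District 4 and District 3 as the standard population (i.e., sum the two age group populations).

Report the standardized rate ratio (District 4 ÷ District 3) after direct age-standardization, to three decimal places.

1.407

Age-specific rates per 1,000 for District 4: 0.984, 4.138, 9.787, 19.615, 35.942.
For District 3: 0.833, 4.207, 8.058, 19.613, 20.987.
Combined standard total = 2,676,400; weights = 0.0611, 0.1740, 0.1176, 0.2537, 0.3936.
District 4: 0.0611×0.984 + 0.1740×4.138 + 0.1176×9.787 + 0.2537×19.615 + 0.3936×35.942 = 21.0538 per 1,000.
District 3: 0.0611×0.833 + 0.1740×4.207 + 0.1176×8.058 + 0.2537×19.613 + 0.3936×20.987 = 14.9664 per 1,000.
Ratio = 21.0538 ÷ 14.9664 = 1.40674.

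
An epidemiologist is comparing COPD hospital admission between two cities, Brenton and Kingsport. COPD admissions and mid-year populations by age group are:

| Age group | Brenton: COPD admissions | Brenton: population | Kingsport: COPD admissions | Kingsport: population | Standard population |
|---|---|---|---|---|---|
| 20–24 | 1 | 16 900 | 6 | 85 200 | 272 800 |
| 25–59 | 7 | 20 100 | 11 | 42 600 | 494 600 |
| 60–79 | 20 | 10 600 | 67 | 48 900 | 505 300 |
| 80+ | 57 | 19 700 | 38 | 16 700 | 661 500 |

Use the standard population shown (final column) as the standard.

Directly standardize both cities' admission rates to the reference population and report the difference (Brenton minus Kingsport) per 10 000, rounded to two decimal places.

3.68

Age-specific rates per 10 000 for Brenton: 0.59, 3.48, 18.87, 28.93.
For Kingsport: 0.70, 2.58, 13.70, 22.75.
Standard total = 1 934 200; weights = 0.1410, 0.2557, 0.2612, 0.3420.
Brenton: 0.1410×0.59 + 0.2557×3.48 + 0.2612×18.87 + 0.3420×28.93 = 15.7986 per 10 000.
Kingsport: 0.1410×0.70 + 0.2557×2.58 + 0.2612×13.70 + 0.3420×22.75 = 12.1211 per 10 000.
Difference = 15.7986 − 12.1211 = 3.6775.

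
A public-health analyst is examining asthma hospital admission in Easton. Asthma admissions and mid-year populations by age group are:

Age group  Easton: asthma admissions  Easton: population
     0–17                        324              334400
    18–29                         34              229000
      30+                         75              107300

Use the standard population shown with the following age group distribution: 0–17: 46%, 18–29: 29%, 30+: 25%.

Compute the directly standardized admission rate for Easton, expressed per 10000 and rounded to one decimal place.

Age-specific rates per 10000 for Easton: 9.69, 1.48, 6.99.
Standard weights: 0.46, 0.29, 0.25.
Standardized rate: 0.4600×9.69 + 0.2900×1.48 + 0.2500×6.99 = 6.6349 per 10000.

6.6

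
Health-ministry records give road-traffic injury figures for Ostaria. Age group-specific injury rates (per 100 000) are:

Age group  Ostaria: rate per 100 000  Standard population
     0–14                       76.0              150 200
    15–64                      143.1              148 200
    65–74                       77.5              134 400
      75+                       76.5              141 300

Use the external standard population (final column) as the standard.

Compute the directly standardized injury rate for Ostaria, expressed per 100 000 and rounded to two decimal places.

Standard total = 574 100; weights = 0.2616, 0.2581, 0.2341, 0.2461.
Standardized rate: 0.2616×76.0 + 0.2581×143.1 + 0.2341×77.5 + 0.2461×76.5 = 93.7956 per 100 000.

93.80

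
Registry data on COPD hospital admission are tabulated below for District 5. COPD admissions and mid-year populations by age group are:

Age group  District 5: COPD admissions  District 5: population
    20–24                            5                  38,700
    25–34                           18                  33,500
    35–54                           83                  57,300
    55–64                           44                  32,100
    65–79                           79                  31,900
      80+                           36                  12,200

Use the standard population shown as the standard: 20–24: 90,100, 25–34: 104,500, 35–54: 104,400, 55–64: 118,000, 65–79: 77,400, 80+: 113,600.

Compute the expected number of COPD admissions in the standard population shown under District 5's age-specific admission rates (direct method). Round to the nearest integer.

Age-specific rates per 10,000 for District 5: 1.29, 5.37, 14.49, 13.71, 24.76, 29.51.
Expected COPD admissions = Σ (standard pop × age-specific rate ÷ 10,000)
= 90,100×1.29/10,000 + 104,500×5.37/10,000 + 104,400×14.49/10,000 + 118,000×13.71/10,000 + 77,400×24.76/10,000 + 113,600×29.51/10,000
= 11.64 + 56.15 + 151.23 + 161.74 + 191.68 + 335.21 = 907.65.

908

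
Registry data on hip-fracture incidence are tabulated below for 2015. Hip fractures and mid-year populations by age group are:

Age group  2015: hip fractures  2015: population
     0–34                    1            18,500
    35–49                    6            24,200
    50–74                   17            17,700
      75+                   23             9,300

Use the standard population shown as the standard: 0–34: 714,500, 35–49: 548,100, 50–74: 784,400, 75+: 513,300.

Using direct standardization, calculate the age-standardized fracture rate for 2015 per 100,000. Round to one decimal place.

Age-specific rates per 100,000 for 2015: 5.41, 24.79, 96.05, 247.31.
Standard total = 2,560,300; weights = 0.2791, 0.2141, 0.3064, 0.2005.
Standardized rate: 0.2791×5.41 + 0.2141×24.79 + 0.3064×96.05 + 0.2005×247.31 = 85.8237 per 100,000.

85.8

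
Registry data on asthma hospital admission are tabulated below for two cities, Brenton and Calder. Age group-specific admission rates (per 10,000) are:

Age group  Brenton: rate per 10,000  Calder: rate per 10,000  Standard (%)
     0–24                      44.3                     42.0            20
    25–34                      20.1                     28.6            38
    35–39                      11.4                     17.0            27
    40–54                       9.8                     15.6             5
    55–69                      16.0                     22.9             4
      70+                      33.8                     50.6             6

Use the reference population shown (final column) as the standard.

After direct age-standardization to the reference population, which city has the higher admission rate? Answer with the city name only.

Calder

Standard weights: 0.20, 0.38, 0.27, 0.05, 0.04, 0.06.
Brenton: 0.2000×44.3 + 0.3800×20.1 + 0.2700×11.4 + 0.0500×9.8 + 0.0400×16.0 + 0.0600×33.8 = 22.7340 per 10,000.
Calder: 0.2000×42.0 + 0.3800×28.6 + 0.2700×17.0 + 0.0500×15.6 + 0.0400×22.9 + 0.0600×50.6 = 28.5900 per 10,000.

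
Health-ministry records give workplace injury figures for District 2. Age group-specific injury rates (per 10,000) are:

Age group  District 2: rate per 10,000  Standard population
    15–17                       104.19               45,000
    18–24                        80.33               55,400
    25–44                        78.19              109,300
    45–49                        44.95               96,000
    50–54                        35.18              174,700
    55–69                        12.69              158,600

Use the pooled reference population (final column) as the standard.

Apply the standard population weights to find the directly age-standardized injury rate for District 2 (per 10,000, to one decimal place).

Standard total = 639,000; weights = 0.0704, 0.0867, 0.1710, 0.1502, 0.2734, 0.2482.
Standardized rate: 0.0704×104.19 + 0.0867×80.33 + 0.1710×78.19 + 0.1502×44.95 + 0.2734×35.18 + 0.2482×12.69 = 47.1968 per 10,000.

47.2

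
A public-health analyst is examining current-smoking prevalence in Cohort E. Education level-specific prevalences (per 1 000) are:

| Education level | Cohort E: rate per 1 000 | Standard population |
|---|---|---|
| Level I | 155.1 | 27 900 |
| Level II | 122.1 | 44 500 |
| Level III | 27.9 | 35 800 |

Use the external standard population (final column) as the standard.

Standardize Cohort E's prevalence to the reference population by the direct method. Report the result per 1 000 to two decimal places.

99.44

Standard total = 108 200; weights = 0.2579, 0.4113, 0.3309.
Standardized rate: 0.2579×155.1 + 0.4113×122.1 + 0.3309×27.9 = 99.4414 per 1 000.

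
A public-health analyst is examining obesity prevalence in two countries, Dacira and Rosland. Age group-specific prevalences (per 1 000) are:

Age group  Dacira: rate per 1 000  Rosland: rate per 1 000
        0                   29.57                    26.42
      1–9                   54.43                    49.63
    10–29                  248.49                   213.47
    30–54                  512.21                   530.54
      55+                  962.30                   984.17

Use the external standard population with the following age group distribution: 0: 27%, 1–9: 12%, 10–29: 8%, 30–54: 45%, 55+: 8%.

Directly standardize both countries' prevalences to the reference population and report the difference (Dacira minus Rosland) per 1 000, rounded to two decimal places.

Standard weights: 0.27, 0.12, 0.08, 0.45, 0.08.
Dacira: 0.2700×29.57 + 0.1200×54.43 + 0.0800×248.49 + 0.4500×512.21 + 0.0800×962.30 = 341.8732 per 1 000.
Rosland: 0.2700×26.42 + 0.1200×49.63 + 0.0800×213.47 + 0.4500×530.54 + 0.0800×984.17 = 347.6432 per 1 000.
Difference = 341.8732 − 347.6432 = -5.7700.

-5.77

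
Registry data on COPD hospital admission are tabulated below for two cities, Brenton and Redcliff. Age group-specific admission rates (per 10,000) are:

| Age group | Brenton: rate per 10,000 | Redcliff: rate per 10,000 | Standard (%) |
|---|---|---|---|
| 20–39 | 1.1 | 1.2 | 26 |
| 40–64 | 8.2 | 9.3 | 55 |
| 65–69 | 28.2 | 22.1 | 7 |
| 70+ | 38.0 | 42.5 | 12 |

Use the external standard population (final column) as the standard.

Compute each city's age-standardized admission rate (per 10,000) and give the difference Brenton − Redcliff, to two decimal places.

Standard weights: 0.26, 0.55, 0.07, 0.12.
Brenton: 0.2600×1.1 + 0.5500×8.2 + 0.0700×28.2 + 0.1200×38.0 = 11.3300 per 10,000.
Redcliff: 0.2600×1.2 + 0.5500×9.3 + 0.0700×22.1 + 0.1200×42.5 = 12.0740 per 10,000.
Difference = 11.3300 − 12.0740 = -0.7440.

-0.74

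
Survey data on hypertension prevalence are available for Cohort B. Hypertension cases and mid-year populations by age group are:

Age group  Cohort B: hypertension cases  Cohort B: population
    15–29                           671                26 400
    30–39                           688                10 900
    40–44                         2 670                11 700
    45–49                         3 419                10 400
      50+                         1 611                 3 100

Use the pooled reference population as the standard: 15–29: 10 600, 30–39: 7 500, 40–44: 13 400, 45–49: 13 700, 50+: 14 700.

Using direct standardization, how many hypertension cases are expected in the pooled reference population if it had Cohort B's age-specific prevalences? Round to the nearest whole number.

15944

Age-specific rates per 1 000 for Cohort B: 25.417, 63.119, 228.205, 328.750, 519.677.
Expected hypertension cases = Σ (standard pop × age-specific rate ÷ 1 000)
= 10 600×25.417/1 000 + 7 500×63.119/1 000 + 13 400×228.205/1 000 + 13 700×328.750/1 000 + 14 700×519.677/1 000
= 269.42 + 473.39 + 3057.95 + 4503.88 + 7639.26 = 15943.89.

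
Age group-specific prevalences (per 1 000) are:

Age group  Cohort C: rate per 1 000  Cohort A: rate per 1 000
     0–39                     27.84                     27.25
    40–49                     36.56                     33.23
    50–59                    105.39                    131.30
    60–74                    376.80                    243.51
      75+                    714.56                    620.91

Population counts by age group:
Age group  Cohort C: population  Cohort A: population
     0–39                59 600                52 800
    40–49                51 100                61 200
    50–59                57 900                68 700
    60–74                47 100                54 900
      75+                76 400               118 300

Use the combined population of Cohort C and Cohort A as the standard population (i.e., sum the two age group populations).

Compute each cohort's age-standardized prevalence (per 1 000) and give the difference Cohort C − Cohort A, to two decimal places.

Combined standard total = 648 000; weights = 0.1735, 0.1733, 0.1954, 0.1574, 0.3005.
Cohort C: 0.1735×27.84 + 0.1733×36.56 + 0.1954×105.39 + 0.1574×376.80 + 0.3005×714.56 = 305.7650 per 1 000.
Cohort A: 0.1735×27.25 + 0.1733×33.23 + 0.1954×131.30 + 0.1574×243.51 + 0.3005×620.91 = 261.0284 per 1 000.
Difference = 305.7650 − 261.0284 = 44.7366.

44.74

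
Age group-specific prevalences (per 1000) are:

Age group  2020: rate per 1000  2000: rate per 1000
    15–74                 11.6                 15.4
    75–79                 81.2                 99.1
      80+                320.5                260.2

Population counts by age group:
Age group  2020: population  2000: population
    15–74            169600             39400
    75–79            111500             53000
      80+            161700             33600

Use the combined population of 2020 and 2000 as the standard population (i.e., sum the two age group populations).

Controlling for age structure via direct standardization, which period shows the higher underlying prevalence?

Combined standard total = 568800; weights = 0.3674, 0.2892, 0.3434.
2020: 0.3674×11.6 + 0.2892×81.2 + 0.3434×320.5 = 137.7909 per 1000.
2000: 0.3674×15.4 + 0.2892×99.1 + 0.3434×260.2 = 123.6597 per 1000.

2020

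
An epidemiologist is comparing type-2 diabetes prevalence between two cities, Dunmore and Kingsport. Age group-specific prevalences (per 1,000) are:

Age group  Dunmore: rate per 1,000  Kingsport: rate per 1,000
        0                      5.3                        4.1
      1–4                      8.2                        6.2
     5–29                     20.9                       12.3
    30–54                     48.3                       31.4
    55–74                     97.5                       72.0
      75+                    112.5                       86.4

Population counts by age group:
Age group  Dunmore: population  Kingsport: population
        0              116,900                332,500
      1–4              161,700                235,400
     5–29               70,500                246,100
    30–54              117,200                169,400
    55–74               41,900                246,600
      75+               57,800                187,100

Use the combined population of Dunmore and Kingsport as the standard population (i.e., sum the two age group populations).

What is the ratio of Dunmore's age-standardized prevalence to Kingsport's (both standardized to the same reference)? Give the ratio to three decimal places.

Combined standard total = 1,983,100; weights = 0.2266, 0.2002, 0.1596, 0.1445, 0.1455, 0.1235.
Dunmore: 0.2266×5.3 + 0.2002×8.2 + 0.1596×20.9 + 0.1445×48.3 + 0.1455×97.5 + 0.1235×112.5 = 41.2373 per 1,000.
Kingsport: 0.2266×4.1 + 0.2002×6.2 + 0.1596×12.3 + 0.1445×31.4 + 0.1455×72.0 + 0.1235×86.4 = 29.8166 per 1,000.
Ratio = 41.2373 ÷ 29.8166 = 1.38303.

1.383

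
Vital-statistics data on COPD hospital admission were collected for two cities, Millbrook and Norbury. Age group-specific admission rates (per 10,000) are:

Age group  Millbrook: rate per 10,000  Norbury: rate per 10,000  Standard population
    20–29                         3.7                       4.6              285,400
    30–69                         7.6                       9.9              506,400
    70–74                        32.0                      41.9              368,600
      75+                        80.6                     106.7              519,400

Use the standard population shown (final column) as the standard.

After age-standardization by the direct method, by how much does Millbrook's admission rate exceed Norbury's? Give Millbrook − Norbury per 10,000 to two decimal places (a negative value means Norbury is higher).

Standard total = 1,679,800; weights = 0.1699, 0.3015, 0.2194, 0.3092.
Millbrook: 0.1699×3.7 + 0.3015×7.6 + 0.2194×32.0 + 0.3092×80.6 = 34.8634 per 10,000.
Norbury: 0.1699×4.6 + 0.3015×9.9 + 0.2194×41.9 + 0.3092×106.7 = 45.9522 per 10,000.
Difference = 34.8634 − 45.9522 = -11.0889.

-11.09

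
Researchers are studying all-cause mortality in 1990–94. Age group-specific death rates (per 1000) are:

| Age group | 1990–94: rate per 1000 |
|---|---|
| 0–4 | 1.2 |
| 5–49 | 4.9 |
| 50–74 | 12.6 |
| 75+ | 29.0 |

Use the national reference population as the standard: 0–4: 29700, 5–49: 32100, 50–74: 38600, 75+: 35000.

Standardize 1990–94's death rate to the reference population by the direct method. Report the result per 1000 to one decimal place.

12.5

Standard total = 135400; weights = 0.2194, 0.2371, 0.2851, 0.2585.
Standardized rate: 0.2194×1.2 + 0.2371×4.9 + 0.2851×12.6 + 0.2585×29.0 = 12.5132 per 1000.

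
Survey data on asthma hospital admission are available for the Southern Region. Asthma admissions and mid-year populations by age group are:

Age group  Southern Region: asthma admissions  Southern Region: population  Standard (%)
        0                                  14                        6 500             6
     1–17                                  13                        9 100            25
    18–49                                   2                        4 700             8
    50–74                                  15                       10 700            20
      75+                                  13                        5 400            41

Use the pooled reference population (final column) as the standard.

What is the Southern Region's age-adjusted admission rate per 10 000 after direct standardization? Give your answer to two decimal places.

17.88

Age-specific rates per 10 000 for the Southern Region: 21.54, 14.29, 4.26, 14.02, 24.07.
Standard weights: 0.06, 0.25, 0.08, 0.20, 0.41.
Standardized rate: 0.0600×21.54 + 0.2500×14.29 + 0.0800×4.26 + 0.2000×14.02 + 0.4100×24.07 = 17.8783 per 10 000.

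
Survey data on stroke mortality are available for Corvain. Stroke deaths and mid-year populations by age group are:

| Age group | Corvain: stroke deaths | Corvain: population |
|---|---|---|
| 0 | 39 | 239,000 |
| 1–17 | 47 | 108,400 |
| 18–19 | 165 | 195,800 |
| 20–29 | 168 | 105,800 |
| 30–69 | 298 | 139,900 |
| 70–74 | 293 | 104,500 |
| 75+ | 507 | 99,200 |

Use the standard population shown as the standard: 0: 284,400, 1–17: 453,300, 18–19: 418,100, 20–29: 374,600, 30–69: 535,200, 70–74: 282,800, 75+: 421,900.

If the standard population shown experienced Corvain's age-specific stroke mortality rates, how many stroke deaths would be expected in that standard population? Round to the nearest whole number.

Age-specific rates per 100,000 for Corvain: 16.32, 43.36, 84.27, 158.79, 213.01, 280.38, 511.09.
Expected stroke deaths = Σ (standard pop × age-specific rate ÷ 100,000)
= 284,400×16.32/100,000 + 453,300×43.36/100,000 + 418,100×84.27/100,000 + 374,600×158.79/100,000 + 535,200×213.01/100,000 + 282,800×280.38/100,000 + 421,900×511.09/100,000
= 46.41 + 196.54 + 352.33 + 594.83 + 1140.03 + 792.92 + 2156.28 = 5279.34.

5279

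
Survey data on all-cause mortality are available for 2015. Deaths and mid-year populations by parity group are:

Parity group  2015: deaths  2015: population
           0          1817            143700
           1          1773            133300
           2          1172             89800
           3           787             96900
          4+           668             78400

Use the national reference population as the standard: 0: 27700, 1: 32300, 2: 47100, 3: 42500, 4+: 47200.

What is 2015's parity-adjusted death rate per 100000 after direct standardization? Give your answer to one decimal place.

1088.4

Parity-specific rates per 100000 for 2015: 1264.44, 1330.08, 1305.12, 812.18, 852.04.
Standard total = 196800; weights = 0.1408, 0.1641, 0.2393, 0.2160, 0.2398.
Standardized rate: 0.1408×1264.44 + 0.1641×1330.08 + 0.2393×1305.12 + 0.2160×812.18 + 0.2398×852.04 = 1088.3729 per 100000.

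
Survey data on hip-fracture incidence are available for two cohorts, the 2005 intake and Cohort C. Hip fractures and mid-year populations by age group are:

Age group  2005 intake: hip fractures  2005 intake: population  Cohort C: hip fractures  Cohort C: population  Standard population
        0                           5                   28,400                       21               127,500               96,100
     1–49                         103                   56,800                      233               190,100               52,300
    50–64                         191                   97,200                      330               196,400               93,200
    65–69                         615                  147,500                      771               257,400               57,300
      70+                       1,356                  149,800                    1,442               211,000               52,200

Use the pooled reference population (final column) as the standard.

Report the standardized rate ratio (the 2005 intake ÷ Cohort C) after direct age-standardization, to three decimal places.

Age-specific rates per 100,000 for the 2005 intake: 17.61, 181.34, 196.50, 416.95, 905.21.
For Cohort C: 16.47, 122.57, 168.02, 299.53, 683.41.
Standard total = 351,100; weights = 0.2737, 0.1490, 0.2655, 0.1632, 0.1487.
The 2005 intake: 0.2737×17.61 + 0.1490×181.34 + 0.2655×196.50 + 0.1632×416.95 + 0.1487×905.21 = 286.6216 per 100,000.
Cohort C: 0.2737×16.47 + 0.1490×122.57 + 0.2655×168.02 + 0.1632×299.53 + 0.1487×683.41 = 217.8592 per 100,000.
Ratio = 286.6216 ÷ 217.8592 = 1.31563.

1.316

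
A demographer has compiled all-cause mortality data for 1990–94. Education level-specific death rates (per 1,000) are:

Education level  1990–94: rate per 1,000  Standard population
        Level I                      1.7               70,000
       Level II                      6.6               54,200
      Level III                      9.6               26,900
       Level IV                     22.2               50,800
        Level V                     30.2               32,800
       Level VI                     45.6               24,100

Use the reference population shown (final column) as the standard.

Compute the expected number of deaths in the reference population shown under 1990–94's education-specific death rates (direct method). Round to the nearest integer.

Expected deaths = Σ (standard pop × education-specific rate ÷ 1,000)
= 70,000×1.7/1,000 + 54,200×6.6/1,000 + 26,900×9.6/1,000 + 50,800×22.2/1,000 + 32,800×30.2/1,000 + 24,100×45.6/1,000
= 119.00 + 357.72 + 258.24 + 1127.76 + 990.56 + 1098.96 = 3952.24.

3952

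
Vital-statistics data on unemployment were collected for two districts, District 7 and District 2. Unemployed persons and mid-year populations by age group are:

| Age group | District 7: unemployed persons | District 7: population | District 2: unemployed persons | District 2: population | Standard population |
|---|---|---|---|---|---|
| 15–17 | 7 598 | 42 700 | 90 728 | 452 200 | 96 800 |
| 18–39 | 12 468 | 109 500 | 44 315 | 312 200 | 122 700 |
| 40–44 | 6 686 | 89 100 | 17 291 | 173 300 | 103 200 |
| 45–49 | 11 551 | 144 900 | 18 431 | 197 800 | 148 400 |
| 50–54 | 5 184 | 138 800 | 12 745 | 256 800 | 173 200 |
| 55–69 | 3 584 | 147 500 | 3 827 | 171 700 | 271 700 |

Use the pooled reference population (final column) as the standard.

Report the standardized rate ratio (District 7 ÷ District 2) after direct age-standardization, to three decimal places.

0.844

Age-specific rates per 1 000 for District 7: 177.939, 113.863, 75.039, 79.717, 37.349, 24.298.
For District 2: 200.637, 141.944, 99.775, 93.180, 49.630, 22.289.
Standard total = 916 000; weights = 0.1057, 0.1340, 0.1127, 0.1620, 0.1891, 0.2966.
District 7: 0.1057×177.939 + 0.1340×113.863 + 0.1127×75.039 + 0.1620×79.717 + 0.1891×37.349 + 0.2966×24.298 = 69.6945 per 1 000.
District 2: 0.1057×200.637 + 0.1340×141.944 + 0.1127×99.775 + 0.1620×93.180 + 0.1891×49.630 + 0.2966×22.289 = 82.5488 per 1 000.
Ratio = 69.6945 ÷ 82.5488 = 0.84428.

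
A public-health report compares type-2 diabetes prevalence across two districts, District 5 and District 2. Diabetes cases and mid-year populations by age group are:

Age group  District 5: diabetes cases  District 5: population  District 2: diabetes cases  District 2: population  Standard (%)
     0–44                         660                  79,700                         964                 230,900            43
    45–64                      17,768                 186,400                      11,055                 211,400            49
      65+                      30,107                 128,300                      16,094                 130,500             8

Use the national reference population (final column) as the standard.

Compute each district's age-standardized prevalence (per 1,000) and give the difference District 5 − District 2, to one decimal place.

31.8

Age-specific rates per 1,000 for District 5: 8.281, 95.322, 234.661.
For District 2: 4.175, 52.294, 123.326.
Standard weights: 0.43, 0.49, 0.08.
District 5: 0.4300×8.281 + 0.4900×95.322 + 0.0800×234.661 = 69.0415 per 1,000.
District 2: 0.4300×4.175 + 0.4900×52.294 + 0.0800×123.326 = 37.2855 per 1,000.
Difference = 69.0415 − 37.2855 = 31.7560.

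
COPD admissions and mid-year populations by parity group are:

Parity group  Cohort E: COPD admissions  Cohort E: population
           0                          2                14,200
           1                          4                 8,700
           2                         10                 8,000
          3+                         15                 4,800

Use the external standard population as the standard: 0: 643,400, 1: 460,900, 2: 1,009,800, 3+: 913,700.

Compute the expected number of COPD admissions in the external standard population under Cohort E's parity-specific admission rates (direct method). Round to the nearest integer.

Parity-specific rates per 10,000 for Cohort E: 1.41, 4.60, 12.50, 31.25.
Expected COPD admissions = Σ (standard pop × parity-specific rate ÷ 10,000)
= 643,400×1.41/10,000 + 460,900×4.60/10,000 + 1,009,800×12.50/10,000 + 913,700×31.25/10,000
= 90.62 + 211.91 + 1262.25 + 2855.31 = 4420.09.

4420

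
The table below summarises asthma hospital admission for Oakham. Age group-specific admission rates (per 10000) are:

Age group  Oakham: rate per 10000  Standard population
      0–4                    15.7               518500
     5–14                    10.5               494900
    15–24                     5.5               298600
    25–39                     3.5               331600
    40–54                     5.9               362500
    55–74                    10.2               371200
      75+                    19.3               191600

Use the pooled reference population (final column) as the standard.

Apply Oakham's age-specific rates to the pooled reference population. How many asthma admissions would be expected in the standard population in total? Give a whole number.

Expected asthma admissions = Σ (standard pop × age-specific rate ÷ 10000)
= 518500×15.7/10000 + 494900×10.5/10000 + 298600×5.5/10000 + 331600×3.5/10000 + 362500×5.9/10000 + 371200×10.2/10000 + 191600×19.3/10000
= 814.04 + 519.64 + 164.23 + 116.06 + 213.88 + 378.62 + 369.79 = 2576.27.

2576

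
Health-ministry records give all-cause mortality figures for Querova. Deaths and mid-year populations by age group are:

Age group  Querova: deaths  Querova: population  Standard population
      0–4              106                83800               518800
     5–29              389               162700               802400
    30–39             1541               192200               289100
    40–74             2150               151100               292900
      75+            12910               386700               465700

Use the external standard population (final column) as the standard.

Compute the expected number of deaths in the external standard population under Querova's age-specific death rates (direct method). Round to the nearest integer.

24608

Age-specific rates per 1000 for Querova: 1.265, 2.391, 8.018, 14.229, 33.385.
Expected deaths = Σ (standard pop × age-specific rate ÷ 1000)
= 518800×1.265/1000 + 802400×2.391/1000 + 289100×8.018/1000 + 292900×14.229/1000 + 465700×33.385/1000
= 656.24 + 1918.46 + 2317.91 + 4167.67 + 15547.42 = 24607.70.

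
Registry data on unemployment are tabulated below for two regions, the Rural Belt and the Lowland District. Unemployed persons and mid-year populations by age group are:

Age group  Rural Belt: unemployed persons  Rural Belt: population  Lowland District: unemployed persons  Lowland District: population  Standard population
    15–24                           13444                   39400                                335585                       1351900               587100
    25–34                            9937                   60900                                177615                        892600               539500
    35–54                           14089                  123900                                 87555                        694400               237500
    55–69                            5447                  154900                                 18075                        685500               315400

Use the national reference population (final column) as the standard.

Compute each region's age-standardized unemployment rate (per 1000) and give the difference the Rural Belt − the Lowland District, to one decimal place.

Age-specific rates per 1000 for the Rural Belt: 341.218, 163.169, 113.713, 35.165.
For the Lowland District: 248.232, 198.986, 126.087, 26.368.
Standard total = 1679500; weights = 0.3496, 0.3212, 0.1414, 0.1878.
The Rural Belt: 0.3496×341.218 + 0.3212×163.169 + 0.1414×113.713 + 0.1878×35.165 = 194.3773 per 1000.
The Lowland District: 0.3496×248.232 + 0.3212×198.986 + 0.1414×126.087 + 0.1878×26.368 = 173.4755 per 1000.
Difference = 194.3773 − 173.4755 = 20.9018.

20.9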